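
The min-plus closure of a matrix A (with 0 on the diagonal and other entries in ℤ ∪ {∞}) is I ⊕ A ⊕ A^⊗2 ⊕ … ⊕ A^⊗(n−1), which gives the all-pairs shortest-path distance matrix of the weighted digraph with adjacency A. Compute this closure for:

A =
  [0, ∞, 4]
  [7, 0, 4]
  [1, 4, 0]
Closure =
  [0, 8, 4]
  [5, 0, 4]
  [1, 4, 0]

This is the Floyd-Warshall all-pairs shortest-path computation. For each intermediate vertex k = 0, 1, …, 2, update dist[i][j] ← min(dist[i][j], dist[i][k] + dist[k][j]). The final matrix gives, for each (i, j), the minimum total weight of any directed path from i to j (possibly empty when i = j).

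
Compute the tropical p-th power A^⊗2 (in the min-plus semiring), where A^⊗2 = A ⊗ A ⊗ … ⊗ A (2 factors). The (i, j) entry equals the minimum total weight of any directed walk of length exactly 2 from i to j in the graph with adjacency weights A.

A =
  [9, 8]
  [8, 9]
A^⊗2 =
  [16, 17]
  [17, 16]

Each entry (A^⊗2)_ij equals the minimum over all length-2 walks i = v_0 → v_1 → … → v_2 = j of Σ_t A[v_t][v_{t+1}]. For example, for (i, j) = (0, 1) we minimise over 2 possible intermediate vertex sequences; the minimum is 17, attained along the walk 0 → 0 → 1.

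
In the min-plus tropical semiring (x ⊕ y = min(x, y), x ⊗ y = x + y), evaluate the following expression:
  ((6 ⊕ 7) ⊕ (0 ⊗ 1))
((6 ⊕ 7) ⊕ (0 ⊗ 1)) = 1

Expand innermost to outermost. Recall ⊕ takes the minimum of its arguments and ⊗ takes their sum. Working out the expression ((6 ⊕ 7) ⊕ (0 ⊗ 1)) gives 1.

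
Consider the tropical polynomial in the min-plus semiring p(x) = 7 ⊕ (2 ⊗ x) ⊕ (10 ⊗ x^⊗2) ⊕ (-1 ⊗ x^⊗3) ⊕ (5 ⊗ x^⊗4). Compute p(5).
p(5) = 7

A tropical monomial a ⊗ x^⊗i evaluates to a + i · x. Evaluating each term at x = 5:
  Term 0 contributes 7 + 0 · 5 = 7
  Term 1 contributes 2 + 1 · 5 = 7
  Term 2 contributes 10 + 2 · 5 = 20
  Term 3 contributes -1 + 3 · 5 = 14
  Term 4 contributes 5 + 4 · 5 = 25
p(5) = ⊕ of these = min[7, 7, 20, 14, 25] = 7.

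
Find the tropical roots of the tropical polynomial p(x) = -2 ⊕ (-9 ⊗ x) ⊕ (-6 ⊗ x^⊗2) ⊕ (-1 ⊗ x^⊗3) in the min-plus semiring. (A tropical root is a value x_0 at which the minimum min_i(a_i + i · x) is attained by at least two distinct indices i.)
Roots: {-5, -3, 7}

Each tropical root is a break point of the lower envelope of the lines y = a_i + i · x (there are 4 lines, with slopes 0, 1, ..., 3). Only the lines that attain the minimum somewhere contribute to roots; other lines are dominated. Here the surviving (envelope) indices are i = 3, i = 2, i = 1, i = 0.
Intersections between consecutive envelope lines give the roots: for adjacent envelope indices i < j the intersection is x = (a_i − a_j) / (j − i). Reading off the sorted break points: {-5, -3, 7}.
Verification: at each break x_0, at least two indices attain the minimum of min_i(a_i + i · x_0).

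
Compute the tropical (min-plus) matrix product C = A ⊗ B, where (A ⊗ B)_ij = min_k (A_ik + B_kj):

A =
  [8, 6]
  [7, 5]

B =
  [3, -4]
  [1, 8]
A ⊗ B =
  [7, 4]
  [6, 3]

Apply the min-plus product entry-by-entry:
  C[0][0] = min over k of (A[0][0] + B[0][0] = 8 + 3 = 11, A[0][1] + B[1][0] = 6 + 1 = 7) = 7 (attained at k = 1)
  C[0][1] = min over k of (A[0][0] + B[0][1] = 8 + -4 = 4, A[0][1] + B[1][1] = 6 + 8 = 14) = 4 (attained at k = 0)
  C[1][0] = min over k of (A[1][0] + B[0][0] = 7 + 3 = 10, A[1][1] + B[1][0] = 5 + 1 = 6) = 6 (attained at k = 1)
  C[1][1] = min over k of (A[1][0] + B[0][1] = 7 + -4 = 3, A[1][1] + B[1][1] = 5 + 8 = 13) = 3 (attained at k = 0)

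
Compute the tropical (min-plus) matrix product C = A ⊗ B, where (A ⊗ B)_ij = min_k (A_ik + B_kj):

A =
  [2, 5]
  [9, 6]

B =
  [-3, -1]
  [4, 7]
A ⊗ B =
  [-1, 1]
  [6, 8]

Apply the min-plus product entry-by-entry:
  C[0][0] = min over k of (A[0][0] + B[0][0] = 2 + -3 = -1, A[0][1] + B[1][0] = 5 + 4 = 9) = -1 (attained at k = 0)
  C[0][1] = min over k of (A[0][0] + B[0][1] = 2 + -1 = 1, A[0][1] + B[1][1] = 5 + 7 = 12) = 1 (attained at k = 0)
  C[1][0] = min over k of (A[1][0] + B[0][0] = 9 + -3 = 6, A[1][1] + B[1][0] = 6 + 4 = 10) = 6 (attained at k = 0)
  C[1][1] = min over k of (A[1][0] + B[0][1] = 9 + -1 = 8, A[1][1] + B[1][1] = 6 + 7 = 13) = 8 (attained at k = 0)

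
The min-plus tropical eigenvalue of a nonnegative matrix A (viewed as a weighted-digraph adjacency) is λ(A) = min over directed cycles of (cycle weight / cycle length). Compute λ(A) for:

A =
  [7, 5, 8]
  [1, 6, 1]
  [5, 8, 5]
λ(A) = 3

Enumerate directed cycles and compute their means (weight / length). Sample:
  cycle 0 → 0: weight = 7, length = 1, mean = 7/1 ≈ 7.000
  cycle 1 → 1: weight = 6, length = 1, mean = 6/1 ≈ 6.000
  cycle 2 → 2: weight = 5, length = 1, mean = 5/1 ≈ 5.000
  cycle 0 → 1 → 0: weight = 6, length = 2, mean = 6/2 ≈ 3.000
  cycle 0 → 2 → 0: weight = 13, length = 2, mean = 13/2 ≈ 6.500
  cycle 1 → 0 → 1: weight = 6, length = 2, mean = 6/2 ≈ 3.000
Minimum mean = 3.000, attained e.g. along the cycle 0 → 1 → 0 with weight 6 and length 2. So λ(A) = 6/2 = 3.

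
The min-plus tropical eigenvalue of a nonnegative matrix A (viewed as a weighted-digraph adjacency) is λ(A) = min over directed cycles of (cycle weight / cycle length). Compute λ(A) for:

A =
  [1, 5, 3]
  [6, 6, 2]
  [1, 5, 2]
λ(A) = 1

Enumerate directed cycles and compute their means (weight / length). Sample:
  cycle 0 → 0: weight = 1, length = 1, mean = 1/1 ≈ 1.000
  cycle 1 → 1: weight = 6, length = 1, mean = 6/1 ≈ 6.000
  cycle 2 → 2: weight = 2, length = 1, mean = 2/1 ≈ 2.000
  cycle 0 → 1 → 0: weight = 11, length = 2, mean = 11/2 ≈ 5.500
  cycle 0 → 2 → 0: weight = 4, length = 2, mean = 4/2 ≈ 2.000
  cycle 1 → 0 → 1: weight = 11, length = 2, mean = 11/2 ≈ 5.500
Minimum mean = 1.000, attained e.g. along the cycle 0 → 0 with weight 1 and length 1. So λ(A) = 1/1 = 1.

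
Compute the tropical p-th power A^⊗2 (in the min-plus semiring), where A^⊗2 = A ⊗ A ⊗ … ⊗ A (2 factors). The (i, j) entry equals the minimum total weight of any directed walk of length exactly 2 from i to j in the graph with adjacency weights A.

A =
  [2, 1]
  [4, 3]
A^⊗2 =
  [4, 3]
  [6, 5]

Each entry (A^⊗2)_ij equals the minimum over all length-2 walks i = v_0 → v_1 → … → v_2 = j of Σ_t A[v_t][v_{t+1}]. For example, for (i, j) = (0, 1) we minimise over 2 possible intermediate vertex sequences; the minimum is 3, attained along the walk 0 → 0 → 1.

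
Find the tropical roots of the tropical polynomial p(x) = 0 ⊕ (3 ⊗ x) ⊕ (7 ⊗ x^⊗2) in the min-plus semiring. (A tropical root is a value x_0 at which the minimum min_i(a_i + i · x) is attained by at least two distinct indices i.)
Roots: {-4, -3}

Each tropical root is a break point of the lower envelope of the lines y = a_i + i · x (there are 3 lines, with slopes 0, 1, ..., 2). Only the lines that attain the minimum somewhere contribute to roots; other lines are dominated. Here the surviving (envelope) indices are i = 2, i = 1, i = 0.
Intersections between consecutive envelope lines give the roots: for adjacent envelope indices i < j the intersection is x = (a_i − a_j) / (j − i). Reading off the sorted break points: {-4, -3}.
Verification: at each break x_0, at least two indices attain the minimum of min_i(a_i + i · x_0).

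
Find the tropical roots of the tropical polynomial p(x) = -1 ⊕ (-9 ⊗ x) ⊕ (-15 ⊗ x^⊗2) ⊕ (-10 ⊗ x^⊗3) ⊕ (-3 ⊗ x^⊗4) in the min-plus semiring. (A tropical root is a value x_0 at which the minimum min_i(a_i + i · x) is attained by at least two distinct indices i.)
Roots: {-7, -5, 6, 8}

Each tropical root is a break point of the lower envelope of the lines y = a_i + i · x (there are 5 lines, with slopes 0, 1, ..., 4). Only the lines that attain the minimum somewhere contribute to roots; other lines are dominated. Here the surviving (envelope) indices are i = 4, i = 3, i = 2, i = 1, i = 0.
Intersections between consecutive envelope lines give the roots: for adjacent envelope indices i < j the intersection is x = (a_i − a_j) / (j − i). Reading off the sorted break points: {-7, -5, 6, 8}.
Verification: at each break x_0, at least two indices attain the minimum of min_i(a_i + i · x_0).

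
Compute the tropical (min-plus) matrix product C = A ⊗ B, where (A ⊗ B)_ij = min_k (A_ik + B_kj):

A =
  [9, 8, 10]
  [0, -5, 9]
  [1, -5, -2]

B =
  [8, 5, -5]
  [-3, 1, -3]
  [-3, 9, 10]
A ⊗ B =
  [5, 9, 4]
  [-8, -4, -8]
  [-8, -4, -8]

Apply the min-plus product entry-by-entry:
  C[0][0] = min over k of (A[0][0] + B[0][0] = 9 + 8 = 17, A[0][1] + B[1][0] = 8 + -3 = 5, A[0][2] + B[2][0] = 10 + -3 = 7) = 5 (attained at k = 1)
  C[0][1] = min over k of (A[0][0] + B[0][1] = 9 + 5 = 14, A[0][1] + B[1][1] = 8 + 1 = 9, A[0][2] + B[2][1] = 10 + 9 = 19) = 9 (attained at k = 1)
  C[0][2] = min over k of (A[0][0] + B[0][2] = 9 + -5 = 4, A[0][1] + B[1][2] = 8 + -3 = 5, A[0][2] + B[2][2] = 10 + 10 = 20) = 4 (attained at k = 0)
  C[1][0] = min over k of (A[1][0] + B[0][0] = 0 + 8 = 8, A[1][1] + B[1][0] = -5 + -3 = -8, A[1][2] + B[2][0] = 9 + -3 = 6) = -8 (attained at k = 1)
  C[1][1] = min over k of (A[1][0] + B[0][1] = 0 + 5 = 5, A[1][1] + B[1][1] = -5 + 1 = -4, A[1][2] + B[2][1] = 9 + 9 = 18) = -4 (attained at k = 1)
  C[1][2] = min over k of (A[1][0] + B[0][2] = 0 + -5 = -5, A[1][1] + B[1][2] = -5 + -3 = -8, A[1][2] + B[2][2] = 9 + 10 = 19) = -8 (attained at k = 1)
  C[2][0] = min over k of (A[2][0] + B[0][0] = 1 + 8 = 9, A[2][1] + B[1][0] = -5 + -3 = -8, A[2][2] + B[2][0] = -2 + -3 = -5) = -8 (attained at k = 1)
  C[2][1] = min over k of (A[2][0] + B[0][1] = 1 + 5 = 6, A[2][1] + B[1][1] = -5 + 1 = -4, A[2][2] + B[2][1] = -2 + 9 = 7) = -4 (attained at k = 1)
  C[2][2] = min over k of (A[2][0] + B[0][2] = 1 + -5 = -4, A[2][1] + B[1][2] = -5 + -3 = -8, A[2][2] + B[2][2] = -2 + 10 = 8) = -8 (attained at k = 1)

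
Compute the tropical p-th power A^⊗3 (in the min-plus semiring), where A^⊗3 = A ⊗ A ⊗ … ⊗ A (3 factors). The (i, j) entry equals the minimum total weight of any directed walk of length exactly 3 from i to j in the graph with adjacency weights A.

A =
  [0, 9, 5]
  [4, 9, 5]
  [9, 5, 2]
A^⊗3 =
  [0, 9, 5]
  [4, 12, 9]
  [9, 9, 6]

Each entry (A^⊗3)_ij equals the minimum over all length-3 walks i = v_0 → v_1 → … → v_3 = j of Σ_t A[v_t][v_{t+1}]. For example, for (i, j) = (0, 2) we minimise over 9 possible intermediate vertex sequences; the minimum is 5, attained along the walk 0 → 0 → 0 → 2.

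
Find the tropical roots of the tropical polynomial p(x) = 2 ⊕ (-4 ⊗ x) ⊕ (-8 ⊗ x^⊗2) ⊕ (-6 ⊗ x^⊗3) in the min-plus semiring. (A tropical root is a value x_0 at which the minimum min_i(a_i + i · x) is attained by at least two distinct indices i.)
Roots: {-2, 4, 6}

Each tropical root is a break point of the lower envelope of the lines y = a_i + i · x (there are 4 lines, with slopes 0, 1, ..., 3). Only the lines that attain the minimum somewhere contribute to roots; other lines are dominated. Here the surviving (envelope) indices are i = 3, i = 2, i = 1, i = 0.
Intersections between consecutive envelope lines give the roots: for adjacent envelope indices i < j the intersection is x = (a_i − a_j) / (j − i). Reading off the sorted break points: {-2, 4, 6}.
Verification: at each break x_0, at least two indices attain the minimum of min_i(a_i + i · x_0).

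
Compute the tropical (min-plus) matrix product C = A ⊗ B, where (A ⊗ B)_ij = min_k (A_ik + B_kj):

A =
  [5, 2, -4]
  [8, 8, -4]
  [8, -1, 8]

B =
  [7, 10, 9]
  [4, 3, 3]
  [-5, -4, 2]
A ⊗ B =
  [-9, -8, -2]
  [-9, -8, -2]
  [3, 2, 2]

Apply the min-plus product entry-by-entry:
  C[0][0] = min over k of (A[0][0] + B[0][0] = 5 + 7 = 12, A[0][1] + B[1][0] = 2 + 4 = 6, A[0][2] + B[2][0] = -4 + -5 = -9) = -9 (attained at k = 2)
  C[0][1] = min over k of (A[0][0] + B[0][1] = 5 + 10 = 15, A[0][1] + B[1][1] = 2 + 3 = 5, A[0][2] + B[2][1] = -4 + -4 = -8) = -8 (attained at k = 2)
  C[0][2] = min over k of (A[0][0] + B[0][2] = 5 + 9 = 14, A[0][1] + B[1][2] = 2 + 3 = 5, A[0][2] + B[2][2] = -4 + 2 = -2) = -2 (attained at k = 2)
  C[1][0] = min over k of (A[1][0] + B[0][0] = 8 + 7 = 15, A[1][1] + B[1][0] = 8 + 4 = 12, A[1][2] + B[2][0] = -4 + -5 = -9) = -9 (attained at k = 2)
  C[1][1] = min over k of (A[1][0] + B[0][1] = 8 + 10 = 18, A[1][1] + B[1][1] = 8 + 3 = 11, A[1][2] + B[2][1] = -4 + -4 = -8) = -8 (attained at k = 2)
  C[1][2] = min over k of (A[1][0] + B[0][2] = 8 + 9 = 17, A[1][1] + B[1][2] = 8 + 3 = 11, A[1][2] + B[2][2] = -4 + 2 = -2) = -2 (attained at k = 2)
  C[2][0] = min over k of (A[2][0] + B[0][0] = 8 + 7 = 15, A[2][1] + B[1][0] = -1 + 4 = 3, A[2][2] + B[2][0] = 8 + -5 = 3) = 3 (attained at k = 1)
  C[2][1] = min over k of (A[2][0] + B[0][1] = 8 + 10 = 18, A[2][1] + B[1][1] = -1 + 3 = 2, A[2][2] + B[2][1] = 8 + -4 = 4) = 2 (attained at k = 1)
  C[2][2] = min over k of (A[2][0] + B[0][2] = 8 + 9 = 17, A[2][1] + B[1][2] = -1 + 3 = 2, A[2][2] + B[2][2] = 8 + 2 = 10) = 2 (attained at k = 1)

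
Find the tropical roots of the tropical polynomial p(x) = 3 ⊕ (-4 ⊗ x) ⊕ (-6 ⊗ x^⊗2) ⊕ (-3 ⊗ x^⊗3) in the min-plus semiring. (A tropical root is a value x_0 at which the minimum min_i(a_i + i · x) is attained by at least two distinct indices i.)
Roots: {-3, 2, 7}

Each tropical root is a break point of the lower envelope of the lines y = a_i + i · x (there are 4 lines, with slopes 0, 1, ..., 3). Only the lines that attain the minimum somewhere contribute to roots; other lines are dominated. Here the surviving (envelope) indices are i = 3, i = 2, i = 1, i = 0.
Intersections between consecutive envelope lines give the roots: for adjacent envelope indices i < j the intersection is x = (a_i − a_j) / (j − i). Reading off the sorted break points: {-3, 2, 7}.
Verification: at each break x_0, at least two indices attain the minimum of min_i(a_i + i · x_0).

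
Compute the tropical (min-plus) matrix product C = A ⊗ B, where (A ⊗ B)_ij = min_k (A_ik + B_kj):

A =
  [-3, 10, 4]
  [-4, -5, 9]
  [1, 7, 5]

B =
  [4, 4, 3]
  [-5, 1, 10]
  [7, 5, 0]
A ⊗ B =
  [1, 1, 0]
  [-10, -4, -1]
  [2, 5, 4]

Apply the min-plus product entry-by-entry:
  C[0][0] = min over k of (A[0][0] + B[0][0] = -3 + 4 = 1, A[0][1] + B[1][0] = 10 + -5 = 5, A[0][2] + B[2][0] = 4 + 7 = 11) = 1 (attained at k = 0)
  C[0][1] = min over k of (A[0][0] + B[0][1] = -3 + 4 = 1, A[0][1] + B[1][1] = 10 + 1 = 11, A[0][2] + B[2][1] = 4 + 5 = 9) = 1 (attained at k = 0)
  C[0][2] = min over k of (A[0][0] + B[0][2] = -3 + 3 = 0, A[0][1] + B[1][2] = 10 + 10 = 20, A[0][2] + B[2][2] = 4 + 0 = 4) = 0 (attained at k = 0)
  C[1][0] = min over k of (A[1][0] + B[0][0] = -4 + 4 = 0, A[1][1] + B[1][0] = -5 + -5 = -10, A[1][2] + B[2][0] = 9 + 7 = 16) = -10 (attained at k = 1)
  C[1][1] = min over k of (A[1][0] + B[0][1] = -4 + 4 = 0, A[1][1] + B[1][1] = -5 + 1 = -4, A[1][2] + B[2][1] = 9 + 5 = 14) = -4 (attained at k = 1)
  C[1][2] = min over k of (A[1][0] + B[0][2] = -4 + 3 = -1, A[1][1] + B[1][2] = -5 + 10 = 5, A[1][2] + B[2][2] = 9 + 0 = 9) = -1 (attained at k = 0)
  C[2][0] = min over k of (A[2][0] + B[0][0] = 1 + 4 = 5, A[2][1] + B[1][0] = 7 + -5 = 2, A[2][2] + B[2][0] = 5 + 7 = 12) = 2 (attained at k = 1)
  C[2][1] = min over k of (A[2][0] + B[0][1] = 1 + 4 = 5, A[2][1] + B[1][1] = 7 + 1 = 8, A[2][2] + B[2][1] = 5 + 5 = 10) = 5 (attained at k = 0)
  C[2][2] = min over k of (A[2][0] + B[0][2] = 1 + 3 = 4, A[2][1] + B[1][2] = 7 + 10 = 17, A[2][2] + B[2][2] = 5 + 0 = 5) = 4 (attained at k = 0)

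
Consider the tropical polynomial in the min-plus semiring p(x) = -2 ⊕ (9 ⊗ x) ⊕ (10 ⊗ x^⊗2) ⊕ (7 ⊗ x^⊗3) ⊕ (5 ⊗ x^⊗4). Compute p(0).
p(0) = -2

A tropical monomial a ⊗ x^⊗i evaluates to a + i · x. Evaluating each term at x = 0:
  Term 0 contributes -2 + 0 · 0 = -2
  Term 1 contributes 9 + 1 · 0 = 9
  Term 2 contributes 10 + 2 · 0 = 10
  Term 3 contributes 7 + 3 · 0 = 7
  Term 4 contributes 5 + 4 · 0 = 5
p(0) = ⊕ of these = min[-2, 9, 10, 7, 5] = -2.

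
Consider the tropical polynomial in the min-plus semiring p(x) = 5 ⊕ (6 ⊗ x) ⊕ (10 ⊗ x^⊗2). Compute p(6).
p(6) = 5

A tropical monomial a ⊗ x^⊗i evaluates to a + i · x. Evaluating each term at x = 6:
  Term 0 contributes 5 + 0 · 6 = 5
  Term 1 contributes 6 + 1 · 6 = 12
  Term 2 contributes 10 + 2 · 6 = 22
p(6) = ⊕ of these = min[5, 12, 22] = 5.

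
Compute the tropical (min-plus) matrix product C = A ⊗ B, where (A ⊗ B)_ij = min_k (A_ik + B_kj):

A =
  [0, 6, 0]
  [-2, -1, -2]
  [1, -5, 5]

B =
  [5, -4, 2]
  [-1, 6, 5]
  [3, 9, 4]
A ⊗ B =
  [3, -4, 2]
  [-2, -6, 0]
  [-6, -3, 0]

Apply the min-plus product entry-by-entry:
  C[0][0] = min over k of (A[0][0] + B[0][0] = 0 + 5 = 5, A[0][1] + B[1][0] = 6 + -1 = 5, A[0][2] + B[2][0] = 0 + 3 = 3) = 3 (attained at k = 2)
  C[0][1] = min over k of (A[0][0] + B[0][1] = 0 + -4 = -4, A[0][1] + B[1][1] = 6 + 6 = 12, A[0][2] + B[2][1] = 0 + 9 = 9) = -4 (attained at k = 0)
  C[0][2] = min over k of (A[0][0] + B[0][2] = 0 + 2 = 2, A[0][1] + B[1][2] = 6 + 5 = 11, A[0][2] + B[2][2] = 0 + 4 = 4) = 2 (attained at k = 0)
  C[1][0] = min over k of (A[1][0] + B[0][0] = -2 + 5 = 3, A[1][1] + B[1][0] = -1 + -1 = -2, A[1][2] + B[2][0] = -2 + 3 = 1) = -2 (attained at k = 1)
  C[1][1] = min over k of (A[1][0] + B[0][1] = -2 + -4 = -6, A[1][1] + B[1][1] = -1 + 6 = 5, A[1][2] + B[2][1] = -2 + 9 = 7) = -6 (attained at k = 0)
  C[1][2] = min over k of (A[1][0] + B[0][2] = -2 + 2 = 0, A[1][1] + B[1][2] = -1 + 5 = 4, A[1][2] + B[2][2] = -2 + 4 = 2) = 0 (attained at k = 0)
  C[2][0] = min over k of (A[2][0] + B[0][0] = 1 + 5 = 6, A[2][1] + B[1][0] = -5 + -1 = -6, A[2][2] + B[2][0] = 5 + 3 = 8) = -6 (attained at k = 1)
  C[2][1] = min over k of (A[2][0] + B[0][1] = 1 + -4 = -3, A[2][1] + B[1][1] = -5 + 6 = 1, A[2][2] + B[2][1] = 5 + 9 = 14) = -3 (attained at k = 0)
  C[2][2] = min over k of (A[2][0] + B[0][2] = 1 + 2 = 3, A[2][1] + B[1][2] = -5 + 5 = 0, A[2][2] + B[2][2] = 5 + 4 = 9) = 0 (attained at k = 1)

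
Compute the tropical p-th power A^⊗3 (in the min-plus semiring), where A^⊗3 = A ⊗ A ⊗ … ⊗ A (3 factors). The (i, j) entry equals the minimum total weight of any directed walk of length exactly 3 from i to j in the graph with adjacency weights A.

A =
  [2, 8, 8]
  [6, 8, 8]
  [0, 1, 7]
A^⊗3 =
  [6, 11, 12]
  [10, 15, 16]
  [4, 9, 10]

Each entry (A^⊗3)_ij equals the minimum over all length-3 walks i = v_0 → v_1 → … → v_3 = j of Σ_t A[v_t][v_{t+1}]. For example, for (i, j) = (0, 2) we minimise over 9 possible intermediate vertex sequences; the minimum is 12, attained along the walk 0 → 0 → 0 → 2.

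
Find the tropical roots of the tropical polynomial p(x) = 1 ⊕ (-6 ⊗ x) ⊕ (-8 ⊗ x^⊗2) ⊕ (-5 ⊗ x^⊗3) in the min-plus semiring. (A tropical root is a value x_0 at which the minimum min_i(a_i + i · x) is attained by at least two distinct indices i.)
Roots: {-3, 2, 7}

Each tropical root is a break point of the lower envelope of the lines y = a_i + i · x (there are 4 lines, with slopes 0, 1, ..., 3). Only the lines that attain the minimum somewhere contribute to roots; other lines are dominated. Here the surviving (envelope) indices are i = 3, i = 2, i = 1, i = 0.
Intersections between consecutive envelope lines give the roots: for adjacent envelope indices i < j the intersection is x = (a_i − a_j) / (j − i). Reading off the sorted break points: {-3, 2, 7}.
Verification: at each break x_0, at least two indices attain the minimum of min_i(a_i + i · x_0).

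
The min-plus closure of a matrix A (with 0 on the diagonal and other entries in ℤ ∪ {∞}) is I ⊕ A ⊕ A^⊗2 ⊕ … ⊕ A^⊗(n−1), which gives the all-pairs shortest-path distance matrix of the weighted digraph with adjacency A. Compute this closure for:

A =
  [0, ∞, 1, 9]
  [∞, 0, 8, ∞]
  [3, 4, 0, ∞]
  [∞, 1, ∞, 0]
Closure =
  [0, 5, 1, 9]
  [11, 0, 8, 20]
  [3, 4, 0, 12]
  [12, 1, 9, 0]

This is the Floyd-Warshall all-pairs shortest-path computation. For each intermediate vertex k = 0, 1, …, 3, update dist[i][j] ← min(dist[i][j], dist[i][k] + dist[k][j]). The final matrix gives, for each (i, j), the minimum total weight of any directed path from i to j (possibly empty when i = j).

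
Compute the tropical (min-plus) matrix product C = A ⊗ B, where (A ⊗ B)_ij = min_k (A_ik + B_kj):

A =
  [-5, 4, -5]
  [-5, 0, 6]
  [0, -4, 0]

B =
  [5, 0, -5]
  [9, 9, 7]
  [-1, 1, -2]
A ⊗ B =
  [-6, -5, -10]
  [0, -5, -10]
  [-1, 0, -5]

Apply the min-plus product entry-by-entry:
  C[0][0] = min over k of (A[0][0] + B[0][0] = -5 + 5 = 0, A[0][1] + B[1][0] = 4 + 9 = 13, A[0][2] + B[2][0] = -5 + -1 = -6) = -6 (attained at k = 2)
  C[0][1] = min over k of (A[0][0] + B[0][1] = -5 + 0 = -5, A[0][1] + B[1][1] = 4 + 9 = 13, A[0][2] + B[2][1] = -5 + 1 = -4) = -5 (attained at k = 0)
  C[0][2] = min over k of (A[0][0] + B[0][2] = -5 + -5 = -10, A[0][1] + B[1][2] = 4 + 7 = 11, A[0][2] + B[2][2] = -5 + -2 = -7) = -10 (attained at k = 0)
  C[1][0] = min over k of (A[1][0] + B[0][0] = -5 + 5 = 0, A[1][1] + B[1][0] = 0 + 9 = 9, A[1][2] + B[2][0] = 6 + -1 = 5) = 0 (attained at k = 0)
  C[1][1] = min over k of (A[1][0] + B[0][1] = -5 + 0 = -5, A[1][1] + B[1][1] = 0 + 9 = 9, A[1][2] + B[2][1] = 6 + 1 = 7) = -5 (attained at k = 0)
  C[1][2] = min over k of (A[1][0] + B[0][2] = -5 + -5 = -10, A[1][1] + B[1][2] = 0 + 7 = 7, A[1][2] + B[2][2] = 6 + -2 = 4) = -10 (attained at k = 0)
  C[2][0] = min over k of (A[2][0] + B[0][0] = 0 + 5 = 5, A[2][1] + B[1][0] = -4 + 9 = 5, A[2][2] + B[2][0] = 0 + -1 = -1) = -1 (attained at k = 2)
  C[2][1] = min over k of (A[2][0] + B[0][1] = 0 + 0 = 0, A[2][1] + B[1][1] = -4 + 9 = 5, A[2][2] + B[2][1] = 0 + 1 = 1) = 0 (attained at k = 0)
  C[2][2] = min over k of (A[2][0] + B[0][2] = 0 + -5 = -5, A[2][1] + B[1][2] = -4 + 7 = 3, A[2][2] + B[2][2] = 0 + -2 = -2) = -5 (attained at k = 0)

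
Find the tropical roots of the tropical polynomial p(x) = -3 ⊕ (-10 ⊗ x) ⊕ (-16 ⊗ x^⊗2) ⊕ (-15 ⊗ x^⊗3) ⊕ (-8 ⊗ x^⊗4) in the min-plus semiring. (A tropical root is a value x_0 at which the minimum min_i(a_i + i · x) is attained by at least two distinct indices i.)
Roots: {-7, -1, 6, 7}

Each tropical root is a break point of the lower envelope of the lines y = a_i + i · x (there are 5 lines, with slopes 0, 1, ..., 4). Only the lines that attain the minimum somewhere contribute to roots; other lines are dominated. Here the surviving (envelope) indices are i = 4, i = 3, i = 2, i = 1, i = 0.
Intersections between consecutive envelope lines give the roots: for adjacent envelope indices i < j the intersection is x = (a_i − a_j) / (j − i). Reading off the sorted break points: {-7, -1, 6, 7}.
Verification: at each break x_0, at least two indices attain the minimum of min_i(a_i + i · x_0).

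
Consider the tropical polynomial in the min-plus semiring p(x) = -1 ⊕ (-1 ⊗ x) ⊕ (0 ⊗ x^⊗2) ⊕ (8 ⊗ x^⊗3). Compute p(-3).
p(-3) = -6

A tropical monomial a ⊗ x^⊗i evaluates to a + i · x. Evaluating each term at x = -3:
  Term 0 contributes -1 + 0 · -3 = -1
  Term 1 contributes -1 + 1 · -3 = -4
  Term 2 contributes 0 + 2 · -3 = -6
  Term 3 contributes 8 + 3 · -3 = -1
p(-3) = ⊕ of these = min[-1, -4, -6, -1] = -6.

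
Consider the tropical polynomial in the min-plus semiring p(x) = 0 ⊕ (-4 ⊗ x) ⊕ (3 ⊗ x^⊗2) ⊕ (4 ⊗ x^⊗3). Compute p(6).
p(6) = 0

A tropical monomial a ⊗ x^⊗i evaluates to a + i · x. Evaluating each term at x = 6:
  Term 0 contributes 0 + 0 · 6 = 0
  Term 1 contributes -4 + 1 · 6 = 2
  Term 2 contributes 3 + 2 · 6 = 15
  Term 3 contributes 4 + 3 · 6 = 22
p(6) = ⊕ of these = min[0, 2, 15, 22] = 0.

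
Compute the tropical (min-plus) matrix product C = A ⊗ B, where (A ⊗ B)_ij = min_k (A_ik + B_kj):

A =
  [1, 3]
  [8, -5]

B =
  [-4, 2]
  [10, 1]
A ⊗ B =
  [-3, 3]
  [4, -4]

Apply the min-plus product entry-by-entry:
  C[0][0] = min over k of (A[0][0] + B[0][0] = 1 + -4 = -3, A[0][1] + B[1][0] = 3 + 10 = 13) = -3 (attained at k = 0)
  C[0][1] = min over k of (A[0][0] + B[0][1] = 1 + 2 = 3, A[0][1] + B[1][1] = 3 + 1 = 4) = 3 (attained at k = 0)
  C[1][0] = min over k of (A[1][0] + B[0][0] = 8 + -4 = 4, A[1][1] + B[1][0] = -5 + 10 = 5) = 4 (attained at k = 0)
  C[1][1] = min over k of (A[1][0] + B[0][1] = 8 + 2 = 10, A[1][1] + B[1][1] = -5 + 1 = -4) = -4 (attained at k = 1)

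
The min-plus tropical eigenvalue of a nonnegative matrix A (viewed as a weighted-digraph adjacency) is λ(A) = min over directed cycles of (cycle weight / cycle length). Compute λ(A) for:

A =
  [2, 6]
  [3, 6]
λ(A) = 2

Enumerate directed cycles and compute their means (weight / length). Sample:
  cycle 0 → 0: weight = 2, length = 1, mean = 2/1 ≈ 2.000
  cycle 1 → 1: weight = 6, length = 1, mean = 6/1 ≈ 6.000
  cycle 0 → 1 → 0: weight = 9, length = 2, mean = 9/2 ≈ 4.500
  cycle 1 → 0 → 1: weight = 9, length = 2, mean = 9/2 ≈ 4.500
Minimum mean = 2.000, attained e.g. along the cycle 0 → 0 with weight 2 and length 1. So λ(A) = 2/1 = 2.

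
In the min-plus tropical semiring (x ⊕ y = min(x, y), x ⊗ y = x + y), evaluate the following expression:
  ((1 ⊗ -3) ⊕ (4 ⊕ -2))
((1 ⊗ -3) ⊕ (4 ⊕ -2)) = -2

Expand innermost to outermost. Recall ⊕ takes the minimum of its arguments and ⊗ takes their sum. Working out the expression ((1 ⊗ -3) ⊕ (4 ⊕ -2)) gives -2.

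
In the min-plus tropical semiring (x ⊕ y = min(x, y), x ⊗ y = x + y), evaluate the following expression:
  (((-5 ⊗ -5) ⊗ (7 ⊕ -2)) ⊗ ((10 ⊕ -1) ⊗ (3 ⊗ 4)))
(((-5 ⊗ -5) ⊗ (7 ⊕ -2)) ⊗ ((10 ⊕ -1) ⊗ (3 ⊗ 4))) = -6

Expand innermost to outermost. Recall ⊕ takes the minimum of its arguments and ⊗ takes their sum. Working out the expression (((-5 ⊗ -5) ⊗ (7 ⊕ -2)) ⊗ ((10 ⊕ -1) ⊗ (3 ⊗ 4))) gives -6.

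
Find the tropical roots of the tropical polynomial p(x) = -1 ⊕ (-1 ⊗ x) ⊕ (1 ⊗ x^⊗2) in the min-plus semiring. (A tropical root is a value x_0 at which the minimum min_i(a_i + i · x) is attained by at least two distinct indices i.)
Roots: {-2, 0}

Each tropical root is a break point of the lower envelope of the lines y = a_i + i · x (there are 3 lines, with slopes 0, 1, ..., 2). Only the lines that attain the minimum somewhere contribute to roots; other lines are dominated. Here the surviving (envelope) indices are i = 2, i = 1, i = 0.
Intersections between consecutive envelope lines give the roots: for adjacent envelope indices i < j the intersection is x = (a_i − a_j) / (j − i). Reading off the sorted break points: {-2, 0}.
Verification: at each break x_0, at least two indices attain the minimum of min_i(a_i + i · x_0).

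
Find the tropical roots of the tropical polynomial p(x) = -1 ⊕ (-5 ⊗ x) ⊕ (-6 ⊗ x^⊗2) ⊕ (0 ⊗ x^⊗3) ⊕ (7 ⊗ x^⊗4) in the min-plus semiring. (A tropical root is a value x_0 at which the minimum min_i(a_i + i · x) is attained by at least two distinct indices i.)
Roots: {-7, -6, 1, 4}

Each tropical root is a break point of the lower envelope of the lines y = a_i + i · x (there are 5 lines, with slopes 0, 1, ..., 4). Only the lines that attain the minimum somewhere contribute to roots; other lines are dominated. Here the surviving (envelope) indices are i = 4, i = 3, i = 2, i = 1, i = 0.
Intersections between consecutive envelope lines give the roots: for adjacent envelope indices i < j the intersection is x = (a_i − a_j) / (j − i). Reading off the sorted break points: {-7, -6, 1, 4}.
Verification: at each break x_0, at least two indices attain the minimum of min_i(a_i + i · x_0).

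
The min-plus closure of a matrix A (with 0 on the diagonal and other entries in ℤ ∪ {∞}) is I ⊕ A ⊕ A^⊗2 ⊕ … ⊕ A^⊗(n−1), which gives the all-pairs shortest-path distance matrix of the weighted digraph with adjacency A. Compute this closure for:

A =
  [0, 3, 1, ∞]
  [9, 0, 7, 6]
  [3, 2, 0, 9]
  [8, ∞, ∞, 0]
Closure =
  [0, 3, 1, 9]
  [9, 0, 7, 6]
  [3, 2, 0, 8]
  [8, 11, 9, 0]

This is the Floyd-Warshall all-pairs shortest-path computation. For each intermediate vertex k = 0, 1, …, 3, update dist[i][j] ← min(dist[i][j], dist[i][k] + dist[k][j]). The final matrix gives, for each (i, j), the minimum total weight of any directed path from i to j (possibly empty when i = j).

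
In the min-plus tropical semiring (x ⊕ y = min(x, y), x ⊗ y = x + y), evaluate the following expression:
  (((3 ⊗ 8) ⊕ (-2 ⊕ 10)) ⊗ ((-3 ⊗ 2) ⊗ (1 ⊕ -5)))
(((3 ⊗ 8) ⊕ (-2 ⊕ 10)) ⊗ ((-3 ⊗ 2) ⊗ (1 ⊕ -5))) = -8

Expand innermost to outermost. Recall ⊕ takes the minimum of its arguments and ⊗ takes their sum. Working out the expression (((3 ⊗ 8) ⊕ (-2 ⊕ 10)) ⊗ ((-3 ⊗ 2) ⊗ (1 ⊕ -5))) gives -8.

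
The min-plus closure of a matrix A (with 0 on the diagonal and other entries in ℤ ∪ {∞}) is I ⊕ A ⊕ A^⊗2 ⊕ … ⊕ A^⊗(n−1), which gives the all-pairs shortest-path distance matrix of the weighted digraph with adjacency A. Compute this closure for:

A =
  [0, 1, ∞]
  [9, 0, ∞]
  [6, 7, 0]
Closure =
  [0, 1, ∞]
  [9, 0, ∞]
  [6, 7, 0]

This is the Floyd-Warshall all-pairs shortest-path computation. For each intermediate vertex k = 0, 1, …, 2, update dist[i][j] ← min(dist[i][j], dist[i][k] + dist[k][j]). The final matrix gives, for each (i, j), the minimum total weight of any directed path from i to j (possibly empty when i = j).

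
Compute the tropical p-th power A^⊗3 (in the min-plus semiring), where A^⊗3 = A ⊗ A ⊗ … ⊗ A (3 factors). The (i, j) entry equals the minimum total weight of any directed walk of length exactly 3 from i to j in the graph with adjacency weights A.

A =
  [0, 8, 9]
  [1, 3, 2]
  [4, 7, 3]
A^⊗3 =
  [0, 8, 9]
  [1, 9, 8]
  [4, 12, 9]

Each entry (A^⊗3)_ij equals the minimum over all length-3 walks i = v_0 → v_1 → … → v_3 = j of Σ_t A[v_t][v_{t+1}]. For example, for (i, j) = (0, 2) we minimise over 9 possible intermediate vertex sequences; the minimum is 9, attained along the walk 0 → 0 → 0 → 2.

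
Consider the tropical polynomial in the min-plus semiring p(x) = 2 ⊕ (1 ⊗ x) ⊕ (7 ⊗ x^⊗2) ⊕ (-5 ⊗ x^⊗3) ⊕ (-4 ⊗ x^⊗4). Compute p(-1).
p(-1) = -8

A tropical monomial a ⊗ x^⊗i evaluates to a + i · x. Evaluating each term at x = -1:
  Term 0 contributes 2 + 0 · -1 = 2
  Term 1 contributes 1 + 1 · -1 = 0
  Term 2 contributes 7 + 2 · -1 = 5
  Term 3 contributes -5 + 3 · -1 = -8
  Term 4 contributes -4 + 4 · -1 = -8
p(-1) = ⊕ of these = min[2, 0, 5, -8, -8] = -8.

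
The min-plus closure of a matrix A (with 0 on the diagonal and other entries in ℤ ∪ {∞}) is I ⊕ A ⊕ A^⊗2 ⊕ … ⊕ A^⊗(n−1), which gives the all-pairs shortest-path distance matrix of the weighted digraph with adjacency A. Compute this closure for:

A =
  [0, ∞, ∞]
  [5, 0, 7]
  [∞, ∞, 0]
Closure =
  [0, ∞, ∞]
  [5, 0, 7]
  [∞, ∞, 0]

This is the Floyd-Warshall all-pairs shortest-path computation. For each intermediate vertex k = 0, 1, …, 2, update dist[i][j] ← min(dist[i][j], dist[i][k] + dist[k][j]). The final matrix gives, for each (i, j), the minimum total weight of any directed path from i to j (possibly empty when i = j).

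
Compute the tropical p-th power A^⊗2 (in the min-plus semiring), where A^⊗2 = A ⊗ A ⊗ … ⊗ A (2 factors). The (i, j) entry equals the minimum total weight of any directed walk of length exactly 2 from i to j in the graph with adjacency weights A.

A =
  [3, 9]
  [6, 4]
A^⊗2 =
  [6, 12]
  [9, 8]

Each entry (A^⊗2)_ij equals the minimum over all length-2 walks i = v_0 → v_1 → … → v_2 = j of Σ_t A[v_t][v_{t+1}]. For example, for (i, j) = (0, 1) we minimise over 2 possible intermediate vertex sequences; the minimum is 12, attained along the walk 0 → 0 → 1.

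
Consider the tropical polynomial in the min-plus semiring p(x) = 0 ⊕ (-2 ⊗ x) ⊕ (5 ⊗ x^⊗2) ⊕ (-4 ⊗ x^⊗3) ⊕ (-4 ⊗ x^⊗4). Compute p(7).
p(7) = 0

A tropical monomial a ⊗ x^⊗i evaluates to a + i · x. Evaluating each term at x = 7:
  Term 0 contributes 0 + 0 · 7 = 0
  Term 1 contributes -2 + 1 · 7 = 5
  Term 2 contributes 5 + 2 · 7 = 19
  Term 3 contributes -4 + 3 · 7 = 17
  Term 4 contributes -4 + 4 · 7 = 24
p(7) = ⊕ of these = min[0, 5, 19, 17, 24] = 0.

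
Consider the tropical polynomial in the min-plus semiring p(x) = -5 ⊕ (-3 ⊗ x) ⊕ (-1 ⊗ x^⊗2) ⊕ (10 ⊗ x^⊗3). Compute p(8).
p(8) = -5

A tropical monomial a ⊗ x^⊗i evaluates to a + i · x. Evaluating each term at x = 8:
  Term 0 contributes -5 + 0 · 8 = -5
  Term 1 contributes -3 + 1 · 8 = 5
  Term 2 contributes -1 + 2 · 8 = 15
  Term 3 contributes 10 + 3 · 8 = 34
p(8) = ⊕ of these = min[-5, 5, 15, 34] = -5.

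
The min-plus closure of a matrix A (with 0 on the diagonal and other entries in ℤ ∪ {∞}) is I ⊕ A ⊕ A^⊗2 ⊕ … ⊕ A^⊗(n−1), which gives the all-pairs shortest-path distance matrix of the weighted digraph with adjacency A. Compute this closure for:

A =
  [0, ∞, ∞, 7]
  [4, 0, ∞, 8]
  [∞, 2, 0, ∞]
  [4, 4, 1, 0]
Closure =
  [0, 10, 8, 7]
  [4, 0, 9, 8]
  [6, 2, 0, 10]
  [4, 3, 1, 0]

This is the Floyd-Warshall all-pairs shortest-path computation. For each intermediate vertex k = 0, 1, …, 3, update dist[i][j] ← min(dist[i][j], dist[i][k] + dist[k][j]). The final matrix gives, for each (i, j), the minimum total weight of any directed path from i to j (possibly empty when i = j).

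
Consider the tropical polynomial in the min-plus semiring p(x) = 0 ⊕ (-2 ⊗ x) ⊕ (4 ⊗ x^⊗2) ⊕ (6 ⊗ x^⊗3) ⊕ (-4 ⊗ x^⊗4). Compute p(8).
p(8) = 0

A tropical monomial a ⊗ x^⊗i evaluates to a + i · x. Evaluating each term at x = 8:
  Term 0 contributes 0 + 0 · 8 = 0
  Term 1 contributes -2 + 1 · 8 = 6
  Term 2 contributes 4 + 2 · 8 = 20
  Term 3 contributes 6 + 3 · 8 = 30
  Term 4 contributes -4 + 4 · 8 = 28
p(8) = ⊕ of these = min[0, 6, 20, 30, 28] = 0.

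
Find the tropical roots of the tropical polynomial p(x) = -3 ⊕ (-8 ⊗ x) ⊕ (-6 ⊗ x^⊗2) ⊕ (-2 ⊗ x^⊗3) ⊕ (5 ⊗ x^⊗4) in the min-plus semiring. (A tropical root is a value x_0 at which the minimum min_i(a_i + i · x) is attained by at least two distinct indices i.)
Roots: {-7, -4, -2, 5}

Each tropical root is a break point of the lower envelope of the lines y = a_i + i · x (there are 5 lines, with slopes 0, 1, ..., 4). Only the lines that attain the minimum somewhere contribute to roots; other lines are dominated. Here the surviving (envelope) indices are i = 4, i = 3, i = 2, i = 1, i = 0.
Intersections between consecutive envelope lines give the roots: for adjacent envelope indices i < j the intersection is x = (a_i − a_j) / (j − i). Reading off the sorted break points: {-7, -4, -2, 5}.
Verification: at each break x_0, at least two indices attain the minimum of min_i(a_i + i · x_0).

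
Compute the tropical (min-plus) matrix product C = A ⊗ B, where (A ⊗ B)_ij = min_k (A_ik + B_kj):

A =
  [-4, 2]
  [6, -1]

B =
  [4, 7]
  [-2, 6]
A ⊗ B =
  [0, 3]
  [-3, 5]

Apply the min-plus product entry-by-entry:
  C[0][0] = min over k of (A[0][0] + B[0][0] = -4 + 4 = 0, A[0][1] + B[1][0] = 2 + -2 = 0) = 0 (attained at k = 0)
  C[0][1] = min over k of (A[0][0] + B[0][1] = -4 + 7 = 3, A[0][1] + B[1][1] = 2 + 6 = 8) = 3 (attained at k = 0)
  C[1][0] = min over k of (A[1][0] + B[0][0] = 6 + 4 = 10, A[1][1] + B[1][0] = -1 + -2 = -3) = -3 (attained at k = 1)
  C[1][1] = min over k of (A[1][0] + B[0][1] = 6 + 7 = 13, A[1][1] + B[1][1] = -1 + 6 = 5) = 5 (attained at k = 1)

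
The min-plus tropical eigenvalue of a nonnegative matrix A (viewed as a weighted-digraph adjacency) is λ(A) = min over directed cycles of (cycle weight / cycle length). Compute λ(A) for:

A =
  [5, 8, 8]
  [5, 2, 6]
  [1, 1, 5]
λ(A) = 2

Enumerate directed cycles and compute their means (weight / length). Sample:
  cycle 0 → 0: weight = 5, length = 1, mean = 5/1 ≈ 5.000
  cycle 1 → 1: weight = 2, length = 1, mean = 2/1 ≈ 2.000
  cycle 2 → 2: weight = 5, length = 1, mean = 5/1 ≈ 5.000
  cycle 0 → 1 → 0: weight = 13, length = 2, mean = 13/2 ≈ 6.500
  cycle 0 → 2 → 0: weight = 9, length = 2, mean = 9/2 ≈ 4.500
  cycle 1 → 0 → 1: weight = 13, length = 2, mean = 13/2 ≈ 6.500
Minimum mean = 2.000, attained e.g. along the cycle 1 → 1 with weight 2 and length 1. So λ(A) = 2/1 = 2.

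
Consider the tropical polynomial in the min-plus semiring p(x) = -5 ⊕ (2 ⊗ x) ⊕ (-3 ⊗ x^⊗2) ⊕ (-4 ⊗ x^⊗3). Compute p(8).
p(8) = -5

A tropical monomial a ⊗ x^⊗i evaluates to a + i · x. Evaluating each term at x = 8:
  Term 0 contributes -5 + 0 · 8 = -5
  Term 1 contributes 2 + 1 · 8 = 10
  Term 2 contributes -3 + 2 · 8 = 13
  Term 3 contributes -4 + 3 · 8 = 20
p(8) = ⊕ of these = min[-5, 10, 13, 20] = -5.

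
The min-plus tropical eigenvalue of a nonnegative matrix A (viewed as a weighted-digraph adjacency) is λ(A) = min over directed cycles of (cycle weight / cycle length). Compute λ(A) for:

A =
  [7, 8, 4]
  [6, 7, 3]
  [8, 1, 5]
λ(A) = 2

Enumerate directed cycles and compute their means (weight / length). Sample:
  cycle 0 → 0: weight = 7, length = 1, mean = 7/1 ≈ 7.000
  cycle 1 → 1: weight = 7, length = 1, mean = 7/1 ≈ 7.000
  cycle 2 → 2: weight = 5, length = 1, mean = 5/1 ≈ 5.000
  cycle 0 → 1 → 0: weight = 14, length = 2, mean = 14/2 ≈ 7.000
  cycle 0 → 2 → 0: weight = 12, length = 2, mean = 12/2 ≈ 6.000
  cycle 1 → 0 → 1: weight = 14, length = 2, mean = 14/2 ≈ 7.000
Minimum mean = 2.000, attained e.g. along the cycle 1 → 2 → 1 with weight 4 and length 2. So λ(A) = 4/2 = 2.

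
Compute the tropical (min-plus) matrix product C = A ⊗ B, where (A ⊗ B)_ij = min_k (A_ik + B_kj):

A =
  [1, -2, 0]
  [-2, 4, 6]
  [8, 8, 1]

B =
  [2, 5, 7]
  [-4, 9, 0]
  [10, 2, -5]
A ⊗ B =
  [-6, 2, -5]
  [0, 3, 1]
  [4, 3, -4]

Apply the min-plus product entry-by-entry:
  C[0][0] = min over k of (A[0][0] + B[0][0] = 1 + 2 = 3, A[0][1] + B[1][0] = -2 + -4 = -6, A[0][2] + B[2][0] = 0 + 10 = 10) = -6 (attained at k = 1)
  C[0][1] = min over k of (A[0][0] + B[0][1] = 1 + 5 = 6, A[0][1] + B[1][1] = -2 + 9 = 7, A[0][2] + B[2][1] = 0 + 2 = 2) = 2 (attained at k = 2)
  C[0][2] = min over k of (A[0][0] + B[0][2] = 1 + 7 = 8, A[0][1] + B[1][2] = -2 + 0 = -2, A[0][2] + B[2][2] = 0 + -5 = -5) = -5 (attained at k = 2)
  C[1][0] = min over k of (A[1][0] + B[0][0] = -2 + 2 = 0, A[1][1] + B[1][0] = 4 + -4 = 0, A[1][2] + B[2][0] = 6 + 10 = 16) = 0 (attained at k = 0)
  C[1][1] = min over k of (A[1][0] + B[0][1] = -2 + 5 = 3, A[1][1] + B[1][1] = 4 + 9 = 13, A[1][2] + B[2][1] = 6 + 2 = 8) = 3 (attained at k = 0)
  C[1][2] = min over k of (A[1][0] + B[0][2] = -2 + 7 = 5, A[1][1] + B[1][2] = 4 + 0 = 4, A[1][2] + B[2][2] = 6 + -5 = 1) = 1 (attained at k = 2)
  C[2][0] = min over k of (A[2][0] + B[0][0] = 8 + 2 = 10, A[2][1] + B[1][0] = 8 + -4 = 4, A[2][2] + B[2][0] = 1 + 10 = 11) = 4 (attained at k = 1)
  C[2][1] = min over k of (A[2][0] + B[0][1] = 8 + 5 = 13, A[2][1] + B[1][1] = 8 + 9 = 17, A[2][2] + B[2][1] = 1 + 2 = 3) = 3 (attained at k = 2)
  C[2][2] = min over k of (A[2][0] + B[0][2] = 8 + 7 = 15, A[2][1] + B[1][2] = 8 + 0 = 8, A[2][2] + B[2][2] = 1 + -5 = -4) = -4 (attained at k = 2)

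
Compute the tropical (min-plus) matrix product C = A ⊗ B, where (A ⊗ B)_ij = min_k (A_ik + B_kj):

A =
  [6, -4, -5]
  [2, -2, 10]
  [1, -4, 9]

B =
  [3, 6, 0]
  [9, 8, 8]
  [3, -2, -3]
A ⊗ B =
  [-2, -7, -8]
  [5, 6, 2]
  [4, 4, 1]

Apply the min-plus product entry-by-entry:
  C[0][0] = min over k of (A[0][0] + B[0][0] = 6 + 3 = 9, A[0][1] + B[1][0] = -4 + 9 = 5, A[0][2] + B[2][0] = -5 + 3 = -2) = -2 (attained at k = 2)
  C[0][1] = min over k of (A[0][0] + B[0][1] = 6 + 6 = 12, A[0][1] + B[1][1] = -4 + 8 = 4, A[0][2] + B[2][1] = -5 + -2 = -7) = -7 (attained at k = 2)
  C[0][2] = min over k of (A[0][0] + B[0][2] = 6 + 0 = 6, A[0][1] + B[1][2] = -4 + 8 = 4, A[0][2] + B[2][2] = -5 + -3 = -8) = -8 (attained at k = 2)
  C[1][0] = min over k of (A[1][0] + B[0][0] = 2 + 3 = 5, A[1][1] + B[1][0] = -2 + 9 = 7, A[1][2] + B[2][0] = 10 + 3 = 13) = 5 (attained at k = 0)
  C[1][1] = min over k of (A[1][0] + B[0][1] = 2 + 6 = 8, A[1][1] + B[1][1] = -2 + 8 = 6, A[1][2] + B[2][1] = 10 + -2 = 8) = 6 (attained at k = 1)
  C[1][2] = min over k of (A[1][0] + B[0][2] = 2 + 0 = 2, A[1][1] + B[1][2] = -2 + 8 = 6, A[1][2] + B[2][2] = 10 + -3 = 7) = 2 (attained at k = 0)
  C[2][0] = min over k of (A[2][0] + B[0][0] = 1 + 3 = 4, A[2][1] + B[1][0] = -4 + 9 = 5, A[2][2] + B[2][0] = 9 + 3 = 12) = 4 (attained at k = 0)
  C[2][1] = min over k of (A[2][0] + B[0][1] = 1 + 6 = 7, A[2][1] + B[1][1] = -4 + 8 = 4, A[2][2] + B[2][1] = 9 + -2 = 7) = 4 (attained at k = 1)
  C[2][2] = min over k of (A[2][0] + B[0][2] = 1 + 0 = 1, A[2][1] + B[1][2] = -4 + 8 = 4, A[2][2] + B[2][2] = 9 + -3 = 6) = 1 (attained at k = 0)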